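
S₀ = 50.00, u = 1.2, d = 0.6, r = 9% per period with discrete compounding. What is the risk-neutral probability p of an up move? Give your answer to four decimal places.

p = 0.8167

Risk-neutral probability p = (1 + 0.09 − 0.6)/(1.2 − 0.6) = 0.4900/0.6000 = 0.8167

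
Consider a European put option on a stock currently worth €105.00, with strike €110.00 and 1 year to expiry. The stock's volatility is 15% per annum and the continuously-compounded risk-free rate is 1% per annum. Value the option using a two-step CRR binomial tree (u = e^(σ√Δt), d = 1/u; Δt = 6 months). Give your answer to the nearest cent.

€8.75

CRR parameters: u = e^(σ√Δt) = e^(0.15·√0.5) = 1.1119, d = 1/u = 0.8994
Per-period rate: rΔt = 0.01·0.5 = 0.005, so R = e^0.005 = 1.0050
Risk-neutral probability p = (e^0.005 − 0.8994)/(1.1119 − 0.8994) = 0.1056/0.2125 = 0.4971
Terminal stock prices: S_uu = 129.8, S_ud = 105, S_dd = 84.93
Terminal payoffs (K − S): max(-19.81, 0) = 0, max(5, 0) = 5, max(25.07, 0) = 25.07
Node u (S = 116.7): V_u = e^(−0.005)·[0.4971·0.0000 + 0.5029·5.0000] = 2.5020
Node d (S = 94.43): V_d = e^(−0.005)·[0.4971·5.0000 + 0.5029·25.0699] = 15.0180
Node 0 (S = 105): V_0 = e^(−0.005)·[0.4971·2.5020 + 0.5029·15.0180] = 8.7525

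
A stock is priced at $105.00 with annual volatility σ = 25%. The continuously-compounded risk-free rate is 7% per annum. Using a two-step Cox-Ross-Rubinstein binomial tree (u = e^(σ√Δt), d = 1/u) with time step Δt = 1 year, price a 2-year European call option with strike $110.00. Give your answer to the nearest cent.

$18.54

CRR parameters: u = e^(σ√Δt) = e^(0.25·√1) = 1.2840, d = 1/u = 0.7788
Per-period rate: rΔt = 0.07·1 = 0.07, so R = e^0.07 = 1.0725
Risk-neutral probability p = (e^0.07 − 0.7788)/(1.2840 − 0.7788) = 0.2937/0.5052 = 0.5813
Terminal stock prices: S_uu = 173.1, S_ud = 105, S_dd = 63.69
Terminal payoffs (S − K): max(63.12, 0) = 63.12, max(-5, 0) = 0, max(-46.31, 0) = 0
Node u (S = 134.8): V_u = e^(−0.07)·[0.5813·63.1157 + 0.4187·0.0000] = 34.2111
Node d (S = 81.77): V_d = e^(−0.07)·[0.5813·0.0000 + 0.4187·0.0000] = 0.0000
Node 0 (S = 105): V_0 = e^(−0.07)·[0.5813·34.2111 + 0.4187·0.0000] = 18.5437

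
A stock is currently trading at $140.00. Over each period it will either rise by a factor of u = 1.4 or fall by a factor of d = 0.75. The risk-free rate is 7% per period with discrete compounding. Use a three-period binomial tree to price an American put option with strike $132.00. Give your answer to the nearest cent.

Risk-neutral probability p = (1 + 0.07 − 0.75)/(1.4 − 0.75) = 0.3200/0.6500 = 0.4923
Terminal stock prices: S_uuu = 384.2, S_uud = 205.8, S_udd = 110.2, S_ddd = 59.06
Terminal payoffs (K − S): max(-252.2, 0) = 0, max(-73.8, 0) = 0, max(21.75, 0) = 21.75, max(72.94, 0) = 72.94
Node uu (S = 274.4): continuation = 1/1.07·[0.4923·0.0000 + 0.5077·0.0000] = 0.0000; exercise value = 0.0000 ≤ continuation, so V_uu = 0.0000
Node ud (S = 147): continuation = 1/1.07·[0.4923·0.0000 + 0.5077·21.7500] = 10.3199; exercise value = 0.0000 ≤ continuation, so V_ud = 10.3199
Node dd (S = 78.75): continuation = 1/1.07·[0.4923·21.7500 + 0.5077·72.9375] = 44.6145; exercise value = 53.2500 > continuation, so V_dd = 53.2500 (exercise)
Node u (S = 196): continuation = 1/1.07·[0.4923·0.0000 + 0.5077·10.3199] = 4.8966; exercise value = 0.0000 ≤ continuation, so V_u = 4.8966
Node d (S = 105): continuation = 1/1.07·[0.4923·10.3199 + 0.5077·53.2500] = 30.0142; exercise value = 27.0000 ≤ continuation, so V_d = 30.0142
Node 0 (S = 140): continuation = 1/1.07·[0.4923·4.8966 + 0.5077·30.0142] = 16.4940; exercise value = 0.0000 ≤ continuation, so V_0 = 16.4940

$16.49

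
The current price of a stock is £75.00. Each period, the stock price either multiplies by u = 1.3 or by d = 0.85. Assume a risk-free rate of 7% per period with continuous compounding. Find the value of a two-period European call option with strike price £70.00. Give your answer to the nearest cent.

Risk-neutral probability p = (e^0.07 − 0.85)/(1.3 − 0.85) = 0.2225/0.4500 = 0.4945
Terminal stock prices: S_uu = 126.8, S_ud = 82.88, S_dd = 54.19
Terminal payoffs (S − K): max(56.75, 0) = 56.75, max(12.88, 0) = 12.88, max(-15.81, 0) = 0
Node u (S = 97.5): V_u = e^(−0.07)·[0.4945·56.7500 + 0.5055·12.8750] = 32.2324
Node d (S = 63.75): V_d = e^(−0.07)·[0.4945·12.8750 + 0.5055·0.0000] = 5.9358
Node 0 (S = 75): V_0 = e^(−0.07)·[0.4945·32.2324 + 0.5055·5.9358] = 17.6581

£17.66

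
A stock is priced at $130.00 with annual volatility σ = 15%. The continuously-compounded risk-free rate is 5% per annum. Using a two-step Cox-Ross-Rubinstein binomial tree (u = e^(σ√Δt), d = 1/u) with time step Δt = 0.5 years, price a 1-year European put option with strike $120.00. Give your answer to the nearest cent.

$2.34

CRR parameters: u = e^(σ√Δt) = e^(0.15·√0.5) = 1.1119, d = 1/u = 0.8994
Per-period rate: rΔt = 0.05·0.5 = 0.025, so R = e^0.025 = 1.0253
Risk-neutral probability p = (e^0.025 − 0.8994)/(1.1119 − 0.8994) = 0.1259/0.2125 = 0.5926
Terminal stock prices: S_uu = 160.7, S_ud = 130, S_dd = 105.2
Terminal payoffs (K − S): max(-40.72, 0) = 0, max(-10, 0) = 0, max(14.85, 0) = 14.85
Node u (S = 144.5): V_u = e^(−0.025)·[0.5926·0.0000 + 0.4074·0.0000] = 0.0000
Node d (S = 116.9): V_d = e^(−0.025)·[0.5926·0.0000 + 0.4074·14.8485] = 5.8996
Node 0 (S = 130): V_0 = e^(−0.025)·[0.5926·0.0000 + 0.4074·5.8996] = 2.3440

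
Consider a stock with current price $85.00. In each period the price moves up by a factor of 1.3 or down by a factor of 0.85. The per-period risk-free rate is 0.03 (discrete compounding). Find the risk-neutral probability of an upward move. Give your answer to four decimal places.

Risk-neutral probability p = (1 + 0.03 − 0.85)/(1.3 − 0.85) = 0.1800/0.4500 = 0.4000

p = 0.4000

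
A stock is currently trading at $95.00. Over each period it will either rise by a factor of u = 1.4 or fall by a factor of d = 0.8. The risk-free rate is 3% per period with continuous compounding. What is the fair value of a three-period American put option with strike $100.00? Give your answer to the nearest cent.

$17.97

Risk-neutral probability p = (e^0.03 − 0.8)/(1.4 − 0.8) = 0.2305/0.6000 = 0.3841
Terminal stock prices: S_uuu = 260.7, S_uud = 149, S_udd = 85.12, S_ddd = 48.64
Terminal payoffs (K − S): max(-160.7, 0) = 0, max(-48.96, 0) = 0, max(14.88, 0) = 14.88, max(51.36, 0) = 51.36
Node uu (S = 186.2): continuation = e^(−0.03)·[0.3841·0.0000 + 0.6159·0.0000] = 0.0000; exercise value = 0.0000 ≤ continuation, so V_uu = 0.0000
Node ud (S = 106.4): continuation = e^(−0.03)·[0.3841·0.0000 + 0.6159·14.8800] = 8.8939; exercise value = 0.0000 ≤ continuation, so V_ud = 8.8939
Node dd (S = 60.8): continuation = e^(−0.03)·[0.3841·14.8800 + 0.6159·51.3600] = 36.2446; exercise value = 39.2000 > continuation, so V_dd = 39.2000 (exercise)
Node u (S = 133): continuation = e^(−0.03)·[0.3841·0.0000 + 0.6159·8.8939] = 5.3159; exercise value = 0.0000 ≤ continuation, so V_u = 5.3159
Node d (S = 76): continuation = e^(−0.03)·[0.3841·8.8939 + 0.6159·39.2000] = 26.7452; exercise value = 24.0000 ≤ continuation, so V_d = 26.7452
Node 0 (S = 95): continuation = e^(−0.03)·[0.3841·5.3159 + 0.6159·26.7452] = 17.9672; exercise value = 5.0000 ≤ continuation, so V_0 = 17.9672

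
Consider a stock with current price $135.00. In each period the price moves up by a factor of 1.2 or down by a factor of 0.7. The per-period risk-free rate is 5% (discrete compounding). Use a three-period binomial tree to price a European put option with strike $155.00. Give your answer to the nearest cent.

$22.09

Risk-neutral probability p = (1 + 0.05 − 0.7)/(1.2 − 0.7) = 0.3500/0.5000 = 0.7000
Terminal stock prices: S_uuu = 233.3, S_uud = 136.1, S_udd = 79.38, S_ddd = 46.3
Terminal payoffs (K − S): max(-78.28, 0) = 0, max(18.92, 0) = 18.92, max(75.62, 0) = 75.62, max(108.7, 0) = 108.7
Node uu (S = 194.4): V_uu = 1/1.05·[0.7000·0.0000 + 0.3000·18.9200] = 5.4057
Node ud (S = 113.4): V_ud = 1/1.05·[0.7000·18.9200 + 0.3000·75.6200] = 34.2190
Node dd (S = 66.15): V_dd = 1/1.05·[0.7000·75.6200 + 0.3000·108.6950] = 81.4690
Node u (S = 162): V_u = 1/1.05·[0.7000·5.4057 + 0.3000·34.2190] = 13.3807
Node d (S = 94.5): V_d = 1/1.05·[0.7000·34.2190 + 0.3000·81.4690] = 46.0896
Node 0 (S = 135): V_0 = 1/1.05·[0.7000·13.3807 + 0.3000·46.0896] = 22.0889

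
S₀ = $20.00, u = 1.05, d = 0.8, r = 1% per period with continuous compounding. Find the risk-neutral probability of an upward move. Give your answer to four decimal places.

Risk-neutral probability p = (e^0.01 − 0.8)/(1.05 − 0.8) = 0.2101/0.2500 = 0.8402

p = 0.8402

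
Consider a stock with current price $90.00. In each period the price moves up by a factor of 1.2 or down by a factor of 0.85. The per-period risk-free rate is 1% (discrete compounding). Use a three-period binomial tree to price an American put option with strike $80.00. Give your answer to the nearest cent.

$4.84

Risk-neutral probability p = (1 + 0.01 − 0.85)/(1.2 − 0.85) = 0.1600/0.3500 = 0.4571
Terminal stock prices: S_uuu = 155.5, S_uud = 110.2, S_udd = 78.03, S_ddd = 55.27
Terminal payoffs (K − S): max(-75.52, 0) = 0, max(-30.16, 0) = 0, max(1.97, 0) = 1.97, max(24.73, 0) = 24.73
Node uu (S = 129.6): continuation = 1/1.01·[0.4571·0.0000 + 0.5429·0.0000] = 0.0000; exercise value = 0.0000 ≤ continuation, so V_uu = 0.0000
Node ud (S = 91.8): continuation = 1/1.01·[0.4571·0.0000 + 0.5429·1.9700] = 1.0588; exercise value = 0.0000 ≤ continuation, so V_ud = 1.0588
Node dd (S = 65.02): continuation = 1/1.01·[0.4571·1.9700 + 0.5429·24.7288] = 14.1829; exercise value = 14.9750 > continuation, so V_dd = 14.9750 (exercise)
Node u (S = 108): continuation = 1/1.01·[0.4571·0.0000 + 0.5429·1.0588] = 0.5691; exercise value = 0.0000 ≤ continuation, so V_u = 0.5691
Node d (S = 76.5): continuation = 1/1.01·[0.4571·1.0588 + 0.5429·14.9750] = 8.5280; exercise value = 3.5000 ≤ continuation, so V_d = 8.5280
Node 0 (S = 90): continuation = 1/1.01·[0.4571·0.5691 + 0.5429·8.5280] = 4.8413; exercise value = 0.0000 ≤ continuation, so V_0 = 4.8413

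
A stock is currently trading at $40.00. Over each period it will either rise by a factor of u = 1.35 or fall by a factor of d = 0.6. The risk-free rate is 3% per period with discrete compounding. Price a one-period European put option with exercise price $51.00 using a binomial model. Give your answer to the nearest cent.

Risk-neutral probability p = (1 + 0.03 − 0.6)/(1.35 − 0.6) = 0.4300/0.7500 = 0.5733
Terminal stock prices: S_u = 54, S_d = 24
Terminal payoffs (K − S): max(-3, 0) = 0, max(27, 0) = 27
Node 0 (S = 40): V_0 = 1/1.03·[0.5733·0.0000 + 0.4267·27.0000] = 11.1845

$11.18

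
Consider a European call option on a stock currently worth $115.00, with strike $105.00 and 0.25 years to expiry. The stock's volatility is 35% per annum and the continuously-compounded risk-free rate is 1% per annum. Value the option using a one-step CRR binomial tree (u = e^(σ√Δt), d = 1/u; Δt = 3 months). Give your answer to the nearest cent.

$14.79

CRR parameters: u = e^(σ√Δt) = e^(0.35·√0.25) = 1.1912, d = 1/u = 0.8395
Per-period rate: rΔt = 0.01·0.25 = 0.0025, so R = e^0.0025 = 1.0025
Risk-neutral probability p = (e^0.0025 − 0.8395)/(1.1912 − 0.8395) = 0.1630/0.3518 = 0.4635
Terminal stock prices: S_u = 137, S_d = 96.54
Terminal payoffs (S − K): max(31.99, 0) = 31.99, max(-8.462, 0) = 0
Node 0 (S = 115): V_0 = e^(−0.0025)·[0.4635·31.9933 + 0.5365·0.0000] = 14.7911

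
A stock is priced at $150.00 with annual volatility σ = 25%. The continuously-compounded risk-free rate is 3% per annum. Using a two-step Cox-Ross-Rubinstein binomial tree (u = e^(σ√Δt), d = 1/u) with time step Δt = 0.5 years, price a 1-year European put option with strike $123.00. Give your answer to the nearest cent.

$4.31

CRR parameters: u = e^(σ√Δt) = e^(0.25·√0.5) = 1.1934, d = 1/u = 0.8380
Per-period rate: rΔt = 0.03·0.5 = 0.015, so R = e^0.015 = 1.0151
Risk-neutral probability p = (e^0.015 − 0.8380)/(1.1934 − 0.8380) = 0.1771/0.3554 = 0.4984
Terminal stock prices: S_uu = 213.6, S_ud = 150, S_dd = 105.3
Terminal payoffs (K − S): max(-90.62, 0) = 0, max(-27, 0) = 0, max(17.67, 0) = 17.67
Node u (S = 179): V_u = e^(−0.015)·[0.4984·0.0000 + 0.5016·0.0000] = 0.0000
Node d (S = 125.7): V_d = e^(−0.015)·[0.4984·0.0000 + 0.5016·17.6717] = 8.7314
Node 0 (S = 150): V_0 = e^(−0.015)·[0.4984·0.0000 + 0.5016·8.7314] = 4.3141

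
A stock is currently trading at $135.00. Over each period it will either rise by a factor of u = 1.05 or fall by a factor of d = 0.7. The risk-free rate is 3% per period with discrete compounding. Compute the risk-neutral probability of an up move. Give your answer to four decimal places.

Risk-neutral probability p = (1 + 0.03 − 0.7)/(1.05 − 0.7) = 0.3300/0.3500 = 0.9429

p = 0.9429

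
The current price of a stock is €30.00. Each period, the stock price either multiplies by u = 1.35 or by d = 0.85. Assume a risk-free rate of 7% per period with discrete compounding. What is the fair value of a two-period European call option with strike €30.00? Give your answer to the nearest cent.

Risk-neutral probability p = (1 + 0.07 − 0.85)/(1.35 − 0.85) = 0.2200/0.5000 = 0.4400
Terminal stock prices: S_uu = 54.68, S_ud = 34.42, S_dd = 21.67
Terminal payoffs (S − K): max(24.68, 0) = 24.68, max(4.425, 0) = 4.425, max(-8.325, 0) = 0
Node u (S = 40.5): V_u = 1/1.07·[0.4400·24.6750 + 0.5600·4.4250] = 12.4626
Node d (S = 25.5): V_d = 1/1.07·[0.4400·4.4250 + 0.5600·0.0000] = 1.8196
Node 0 (S = 30): V_0 = 1/1.07·[0.4400·12.4626 + 0.5600·1.8196] = 6.0771

€6.08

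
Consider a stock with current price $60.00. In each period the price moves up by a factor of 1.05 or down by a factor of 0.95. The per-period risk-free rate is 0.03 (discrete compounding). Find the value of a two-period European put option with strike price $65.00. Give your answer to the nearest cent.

Risk-neutral probability p = (1 + 0.03 − 0.95)/(1.05 − 0.95) = 0.0800/0.1000 = 0.8000
Terminal stock prices: S_uu = 66.15, S_ud = 59.85, S_dd = 54.15
Terminal payoffs (K − S): max(-1.15, 0) = 0, max(5.15, 0) = 5.15, max(10.85, 0) = 10.85
Node u (S = 63): V_u = 1/1.03·[0.8000·0.0000 + 0.2000·5.1500] = 1.0000
Node d (S = 57): V_d = 1/1.03·[0.8000·5.1500 + 0.2000·10.8500] = 6.1068
Node 0 (S = 60): V_0 = 1/1.03·[0.8000·1.0000 + 0.2000·6.1068] = 1.9625

$1.96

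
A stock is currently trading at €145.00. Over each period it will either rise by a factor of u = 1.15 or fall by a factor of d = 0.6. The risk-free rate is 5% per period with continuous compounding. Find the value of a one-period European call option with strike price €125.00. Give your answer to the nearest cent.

Risk-neutral probability p = (e^0.05 − 0.6)/(1.15 − 0.6) = 0.4513/0.5500 = 0.8205
Terminal stock prices: S_u = 166.8, S_d = 87
Terminal payoffs (S − K): max(41.75, 0) = 41.75, max(-38, 0) = 0
Node 0 (S = 145): V_0 = e^(−0.05)·[0.8205·41.7500 + 0.1795·0.0000] = 32.5849

€32.58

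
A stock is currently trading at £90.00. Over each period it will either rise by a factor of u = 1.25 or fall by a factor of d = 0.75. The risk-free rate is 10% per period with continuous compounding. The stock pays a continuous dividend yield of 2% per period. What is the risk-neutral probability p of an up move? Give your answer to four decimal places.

p = 0.6666

Per-period risk-free factor R = e^0.1 = 1.1052; dividend-adjusted growth = e^(0.1−0.02) = 1.0833.
Risk-neutral probability p = (1.0833 − 0.75)/(1.25 − 0.75) = 0.3333/0.5000 = 0.6666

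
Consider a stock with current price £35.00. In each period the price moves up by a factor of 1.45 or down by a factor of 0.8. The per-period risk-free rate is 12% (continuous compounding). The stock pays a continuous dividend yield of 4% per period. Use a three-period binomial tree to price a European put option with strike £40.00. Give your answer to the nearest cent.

Per-period risk-free factor R = e^0.12 = 1.1275; dividend-adjusted growth = e^(0.12−0.04) = 1.0833.
Risk-neutral probability p = (1.0833 − 0.8)/(1.45 − 0.8) = 0.2833/0.6500 = 0.4358
Terminal stock prices: S_uuu = 106.7, S_uud = 58.87, S_udd = 32.48, S_ddd = 17.92
Terminal payoffs (K − S): max(-66.7, 0) = 0, max(-18.87, 0) = 0, max(7.52, 0) = 7.52, max(22.08, 0) = 22.08
Node uu (S = 73.59): V_uu = e^(−0.12)·[0.4358·0.0000 + 0.5642·0.0000] = 0.0000
Node ud (S = 40.6): V_ud = e^(−0.12)·[0.4358·0.0000 + 0.5642·7.5200] = 3.7628
Node dd (S = 22.4): V_dd = e^(−0.12)·[0.4358·7.5200 + 0.5642·22.0800] = 13.9551
Node u (S = 50.75): V_u = e^(−0.12)·[0.4358·0.0000 + 0.5642·3.7628] = 1.8828
Node d (S = 28): V_d = e^(−0.12)·[0.4358·3.7628 + 0.5642·13.9551] = 8.4373
Node 0 (S = 35): V_0 = e^(−0.12)·[0.4358·1.8828 + 0.5642·8.4373] = 4.9496

£4.95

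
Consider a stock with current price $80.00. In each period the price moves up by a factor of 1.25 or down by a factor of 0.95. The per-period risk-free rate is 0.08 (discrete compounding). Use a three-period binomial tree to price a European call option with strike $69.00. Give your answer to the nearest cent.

Risk-neutral probability p = (1 + 0.08 − 0.95)/(1.25 − 0.95) = 0.1300/0.3000 = 0.4333
Terminal stock prices: S_uuu = 156.2, S_uud = 118.8, S_udd = 90.25, S_ddd = 68.59
Terminal payoffs (S − K): max(87.25, 0) = 87.25, max(49.75, 0) = 49.75, max(21.25, 0) = 21.25, max(-0.41, 0) = 0
Node uu (S = 125): V_uu = 1/1.08·[0.4333·87.2500 + 0.5667·49.7500] = 61.1111
Node ud (S = 95): V_ud = 1/1.08·[0.4333·49.7500 + 0.5667·21.2500] = 31.1111
Node dd (S = 72.2): V_dd = 1/1.08·[0.4333·21.2500 + 0.5667·0.0000] = 8.5262
Node u (S = 100): V_u = 1/1.08·[0.4333·61.1111 + 0.5667·31.1111] = 40.8436
Node d (S = 76): V_d = 1/1.08·[0.4333·31.1111 + 0.5667·8.5262] = 16.9565
Node 0 (S = 80): V_0 = 1/1.08·[0.4333·40.8436 + 0.5667·16.9565] = 25.2848

$25.28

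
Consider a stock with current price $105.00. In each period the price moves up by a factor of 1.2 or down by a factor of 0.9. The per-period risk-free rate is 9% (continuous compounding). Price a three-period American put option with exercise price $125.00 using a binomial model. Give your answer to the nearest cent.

Risk-neutral probability p = (e^0.09 − 0.9)/(1.2 − 0.9) = 0.1942/0.3000 = 0.6472
Terminal stock prices: S_uuu = 181.4, S_uud = 136.1, S_udd = 102.1, S_ddd = 76.55
Terminal payoffs (K − S): max(-56.44, 0) = 0, max(-11.08, 0) = 0, max(22.94, 0) = 22.94, max(48.45, 0) = 48.45
Node uu (S = 151.2): continuation = e^(−0.09)·[0.6472·0.0000 + 0.3528·0.0000] = 0.0000; exercise value = 0.0000 ≤ continuation, so V_uu = 0.0000
Node ud (S = 113.4): continuation = e^(−0.09)·[0.6472·0.0000 + 0.3528·22.9400] = 7.3957; exercise value = 11.6000 > continuation, so V_ud = 11.6000 (exercise)
Node dd (S = 85.05): continuation = e^(−0.09)·[0.6472·22.9400 + 0.3528·48.4550] = 29.1914; exercise value = 39.9500 > continuation, so V_dd = 39.9500 (exercise)
Node u (S = 126): continuation = e^(−0.09)·[0.6472·0.0000 + 0.3528·11.6000] = 3.7397; exercise value = 0.0000 ≤ continuation, so V_u = 3.7397
Node d (S = 94.5): continuation = e^(−0.09)·[0.6472·11.6000 + 0.3528·39.9500] = 19.7414; exercise value = 30.5000 > continuation, so V_d = 30.5000 (exercise)
Node 0 (S = 105): continuation = e^(−0.09)·[0.6472·3.7397 + 0.3528·30.5000] = 12.0451; exercise value = 20.0000 > continuation, so V_0 = 20.0000 (exercise)

$20.00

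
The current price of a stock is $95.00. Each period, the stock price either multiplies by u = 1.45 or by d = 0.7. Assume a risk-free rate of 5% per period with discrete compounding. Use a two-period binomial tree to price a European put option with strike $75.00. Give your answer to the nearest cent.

Risk-neutral probability p = (1 + 0.05 − 0.7)/(1.45 − 0.7) = 0.3500/0.7500 = 0.4667
Terminal stock prices: S_uu = 199.7, S_ud = 96.42, S_dd = 46.55
Terminal payoffs (K − S): max(-124.7, 0) = 0, max(-21.42, 0) = 0, max(28.45, 0) = 28.45
Node u (S = 137.8): V_u = 1/1.05·[0.4667·0.0000 + 0.5333·0.0000] = 0.0000
Node d (S = 66.5): V_d = 1/1.05·[0.4667·0.0000 + 0.5333·28.4500] = 14.4508
Node 0 (S = 95): V_0 = 1/1.05·[0.4667·0.0000 + 0.5333·14.4508] = 7.3401

$7.34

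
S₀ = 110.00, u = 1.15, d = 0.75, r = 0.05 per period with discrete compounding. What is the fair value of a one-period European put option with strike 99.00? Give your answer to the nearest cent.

3.93

Risk-neutral probability p = (1 + 0.05 − 0.75)/(1.15 − 0.75) = 0.3000/0.4000 = 0.7500
Terminal stock prices: S_u = 126.5, S_d = 82.5
Terminal payoffs (K − S): max(-27.5, 0) = 0, max(16.5, 0) = 16.5
Node 0 (S = 110): V_0 = 1/1.05·[0.7500·0.0000 + 0.2500·16.5000] = 3.9286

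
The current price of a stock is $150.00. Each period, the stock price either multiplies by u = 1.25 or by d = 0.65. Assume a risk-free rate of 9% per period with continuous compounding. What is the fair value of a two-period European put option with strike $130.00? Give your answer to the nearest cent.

$6.36

Risk-neutral probability p = (e^0.09 − 0.65)/(1.25 − 0.65) = 0.4442/0.6000 = 0.7403
Terminal stock prices: S_uu = 234.4, S_ud = 121.9, S_dd = 63.38
Terminal payoffs (K − S): max(-104.4, 0) = 0, max(8.125, 0) = 8.125, max(66.62, 0) = 66.62
Node u (S = 187.5): V_u = e^(−0.09)·[0.7403·0.0000 + 0.2597·8.1250] = 1.9285
Node d (S = 97.5): V_d = e^(−0.09)·[0.7403·8.1250 + 0.2597·66.6250] = 21.3111
Node 0 (S = 150): V_0 = e^(−0.09)·[0.7403·1.9285 + 0.2597·21.3111] = 6.3631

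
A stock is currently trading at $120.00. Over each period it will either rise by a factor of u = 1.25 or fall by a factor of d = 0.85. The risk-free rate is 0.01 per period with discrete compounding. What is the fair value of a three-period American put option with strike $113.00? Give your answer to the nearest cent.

$10.57

Risk-neutral probability p = (1 + 0.01 − 0.85)/(1.25 − 0.85) = 0.1600/0.4000 = 0.4000
Terminal stock prices: S_uuu = 234.4, S_uud = 159.4, S_udd = 108.4, S_ddd = 73.69
Terminal payoffs (K − S): max(-121.4, 0) = 0, max(-46.38, 0) = 0, max(4.625, 0) = 4.625, max(39.31, 0) = 39.31
Node uu (S = 187.5): continuation = 1/1.01·[0.4000·0.0000 + 0.6000·0.0000] = 0.0000; exercise value = 0.0000 ≤ continuation, so V_uu = 0.0000
Node ud (S = 127.5): continuation = 1/1.01·[0.4000·0.0000 + 0.6000·4.6250] = 2.7475; exercise value = 0.0000 ≤ continuation, so V_ud = 2.7475
Node dd (S = 86.7): continuation = 1/1.01·[0.4000·4.6250 + 0.6000·39.3050] = 25.1812; exercise value = 26.3000 > continuation, so V_dd = 26.3000 (exercise)
Node u (S = 150): continuation = 1/1.01·[0.4000·0.0000 + 0.6000·2.7475] = 1.6322; exercise value = 0.0000 ≤ continuation, so V_u = 1.6322
Node d (S = 102): continuation = 1/1.01·[0.4000·2.7475 + 0.6000·26.3000] = 16.7119; exercise value = 11.0000 ≤ continuation, so V_d = 16.7119
Node 0 (S = 120): continuation = 1/1.01·[0.4000·1.6322 + 0.6000·16.7119] = 10.5743; exercise value = 0.0000 ≤ continuation, so V_0 = 10.5743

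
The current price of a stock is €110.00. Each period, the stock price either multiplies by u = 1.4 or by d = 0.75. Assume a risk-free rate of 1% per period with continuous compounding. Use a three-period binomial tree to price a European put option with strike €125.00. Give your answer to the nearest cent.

Risk-neutral probability p = (e^0.01 − 0.75)/(1.4 − 0.75) = 0.2601/0.6500 = 0.4001
Terminal stock prices: S_uuu = 301.8, S_uud = 161.7, S_udd = 86.62, S_ddd = 46.41
Terminal payoffs (K − S): max(-176.8, 0) = 0, max(-36.7, 0) = 0, max(38.38, 0) = 38.38, max(78.59, 0) = 78.59
Node uu (S = 215.6): V_uu = e^(−0.01)·[0.4001·0.0000 + 0.5999·0.0000] = 0.0000
Node ud (S = 115.5): V_ud = e^(−0.01)·[0.4001·0.0000 + 0.5999·38.3750] = 22.7930
Node dd (S = 61.88): V_dd = e^(−0.01)·[0.4001·38.3750 + 0.5999·78.5938] = 61.8812
Node u (S = 154): V_u = e^(−0.01)·[0.4001·0.0000 + 0.5999·22.7930] = 13.5380
Node d (S = 82.5): V_d = e^(−0.01)·[0.4001·22.7930 + 0.5999·61.8812] = 45.7828
Node 0 (S = 110): V_0 = e^(−0.01)·[0.4001·13.5380 + 0.5999·45.7828] = 32.5552

€32.56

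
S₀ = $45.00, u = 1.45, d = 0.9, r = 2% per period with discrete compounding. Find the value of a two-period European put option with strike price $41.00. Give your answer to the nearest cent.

$2.67

Risk-neutral probability p = (1 + 0.02 − 0.9)/(1.45 − 0.9) = 0.1200/0.5500 = 0.2182
Terminal stock prices: S_uu = 94.61, S_ud = 58.73, S_dd = 36.45
Terminal payoffs (K − S): max(-53.61, 0) = 0, max(-17.73, 0) = 0, max(4.55, 0) = 4.55
Node u (S = 65.25): V_u = 1/1.02·[0.2182·0.0000 + 0.7818·0.0000] = 0.0000
Node d (S = 40.5): V_d = 1/1.02·[0.2182·0.0000 + 0.7818·4.5500] = 3.4875
Node 0 (S = 45): V_0 = 1/1.02·[0.2182·0.0000 + 0.7818·3.4875] = 2.6731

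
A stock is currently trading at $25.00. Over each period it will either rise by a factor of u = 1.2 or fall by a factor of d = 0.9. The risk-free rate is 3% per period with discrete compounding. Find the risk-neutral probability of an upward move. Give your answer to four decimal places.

p = 0.4333

Risk-neutral probability p = (1 + 0.03 − 0.9)/(1.2 − 0.9) = 0.1300/0.3000 = 0.4333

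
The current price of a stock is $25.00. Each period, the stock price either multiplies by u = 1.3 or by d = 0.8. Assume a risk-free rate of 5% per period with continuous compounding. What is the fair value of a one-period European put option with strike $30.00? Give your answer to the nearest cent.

$4.73

Risk-neutral probability p = (e^0.05 − 0.8)/(1.3 − 0.8) = 0.2513/0.5000 = 0.5025
Terminal stock prices: S_u = 32.5, S_d = 20
Terminal payoffs (K − S): max(-2.5, 0) = 0, max(10, 0) = 10
Node 0 (S = 25): V_0 = e^(−0.05)·[0.5025·0.0000 + 0.4975·10.0000] = 4.7320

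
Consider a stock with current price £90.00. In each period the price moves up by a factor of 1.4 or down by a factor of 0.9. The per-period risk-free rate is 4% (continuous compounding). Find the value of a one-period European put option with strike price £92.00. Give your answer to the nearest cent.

Risk-neutral probability p = (e^0.04 − 0.9)/(1.4 − 0.9) = 0.1408/0.5000 = 0.2816
Terminal stock prices: S_u = 126, S_d = 81
Terminal payoffs (K − S): max(-34, 0) = 0, max(11, 0) = 11
Node 0 (S = 90): V_0 = e^(−0.04)·[0.2816·0.0000 + 0.7184·11.0000] = 7.5923

£7.59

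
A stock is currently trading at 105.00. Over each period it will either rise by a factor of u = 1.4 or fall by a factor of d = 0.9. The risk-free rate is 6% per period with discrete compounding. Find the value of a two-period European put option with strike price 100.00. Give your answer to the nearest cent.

Risk-neutral probability p = (1 + 0.06 − 0.9)/(1.4 − 0.9) = 0.1600/0.5000 = 0.3200
Terminal stock prices: S_uu = 205.8, S_ud = 132.3, S_dd = 85.05
Terminal payoffs (K − S): max(-105.8, 0) = 0, max(-32.3, 0) = 0, max(14.95, 0) = 14.95
Node u (S = 147): V_u = 1/1.06·[0.3200·0.0000 + 0.6800·0.0000] = 0.0000
Node d (S = 94.5): V_d = 1/1.06·[0.3200·0.0000 + 0.6800·14.9500] = 9.5906
Node 0 (S = 105): V_0 = 1/1.06·[0.3200·0.0000 + 0.6800·9.5906] = 6.1524

6.15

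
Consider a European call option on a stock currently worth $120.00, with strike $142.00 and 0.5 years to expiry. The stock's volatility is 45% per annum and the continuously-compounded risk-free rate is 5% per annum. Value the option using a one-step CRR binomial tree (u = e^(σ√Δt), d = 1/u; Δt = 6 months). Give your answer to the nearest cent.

$10.31

CRR parameters: u = e^(σ√Δt) = e^(0.45·√0.5) = 1.3746, d = 1/u = 0.7275
Per-period rate: rΔt = 0.05·0.5 = 0.025, so R = e^0.025 = 1.0253
Risk-neutral probability p = (e^0.025 − 0.7275)/(1.3746 − 0.7275) = 0.2979/0.6472 = 0.4602
Terminal stock prices: S_u = 165, S_d = 87.3
Terminal payoffs (S − K): max(22.96, 0) = 22.96, max(-54.7, 0) = 0
Node 0 (S = 120): V_0 = e^(−0.025)·[0.4602·22.9578 + 0.5398·0.0000] = 10.3050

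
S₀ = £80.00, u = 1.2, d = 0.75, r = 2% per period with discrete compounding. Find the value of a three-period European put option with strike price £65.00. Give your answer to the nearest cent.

Risk-neutral probability p = (1 + 0.02 − 0.75)/(1.2 − 0.75) = 0.2700/0.4500 = 0.6000
Terminal stock prices: S_uuu = 138.2, S_uud = 86.4, S_udd = 54, S_ddd = 33.75
Terminal payoffs (K − S): max(-73.24, 0) = 0, max(-21.4, 0) = 0, max(11, 0) = 11, max(31.25, 0) = 31.25
Node uu (S = 115.2): V_uu = 1/1.02·[0.6000·0.0000 + 0.4000·0.0000] = 0.0000
Node ud (S = 72): V_ud = 1/1.02·[0.6000·0.0000 + 0.4000·11.0000] = 4.3137
Node dd (S = 45): V_dd = 1/1.02·[0.6000·11.0000 + 0.4000·31.2500] = 18.7255
Node u (S = 96): V_u = 1/1.02·[0.6000·0.0000 + 0.4000·4.3137] = 1.6917
Node d (S = 60): V_d = 1/1.02·[0.6000·4.3137 + 0.4000·18.7255] = 9.8808
Node 0 (S = 80): V_0 = 1/1.02·[0.6000·1.6917 + 0.4000·9.8808] = 4.8699

£4.87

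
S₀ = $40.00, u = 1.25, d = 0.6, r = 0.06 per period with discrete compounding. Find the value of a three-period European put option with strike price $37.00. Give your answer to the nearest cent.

Risk-neutral probability p = (1 + 0.06 − 0.6)/(1.25 − 0.6) = 0.4600/0.6500 = 0.7077
Terminal stock prices: S_uuu = 78.12, S_uud = 37.5, S_udd = 18, S_ddd = 8.64
Terminal payoffs (K − S): max(-41.12, 0) = 0, max(-0.5, 0) = 0, max(19, 0) = 19, max(28.36, 0) = 28.36
Node uu (S = 62.5): V_uu = 1/1.06·[0.7077·0.0000 + 0.2923·0.0000] = 0.0000
Node ud (S = 30): V_ud = 1/1.06·[0.7077·0.0000 + 0.2923·19.0000] = 5.2395
Node dd (S = 14.4): V_dd = 1/1.06·[0.7077·19.0000 + 0.2923·28.3600] = 20.5057
Node u (S = 50): V_u = 1/1.06·[0.7077·0.0000 + 0.2923·5.2395] = 1.4448
Node d (S = 24): V_d = 1/1.06·[0.7077·5.2395 + 0.2923·20.5057] = 9.1527
Node 0 (S = 40): V_0 = 1/1.06·[0.7077·1.4448 + 0.2923·9.1527] = 3.4886

$3.49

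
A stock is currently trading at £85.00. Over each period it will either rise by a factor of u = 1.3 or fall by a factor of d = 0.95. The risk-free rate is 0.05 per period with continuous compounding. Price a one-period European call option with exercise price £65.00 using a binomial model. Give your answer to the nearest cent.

£23.17

Risk-neutral probability p = (e^0.05 − 0.95)/(1.3 − 0.95) = 0.1013/0.3500 = 0.2893
Terminal stock prices: S_u = 110.5, S_d = 80.75
Terminal payoffs (S − K): max(45.5, 0) = 45.5, max(15.75, 0) = 15.75
Node 0 (S = 85): V_0 = e^(−0.05)·[0.2893·45.5000 + 0.7107·15.7500] = 23.1701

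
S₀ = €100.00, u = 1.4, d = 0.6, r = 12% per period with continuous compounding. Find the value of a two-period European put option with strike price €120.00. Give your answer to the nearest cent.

Risk-neutral probability p = (e^0.12 − 0.6)/(1.4 − 0.6) = 0.5275/0.8000 = 0.6594
Terminal stock prices: S_uu = 196, S_ud = 84, S_dd = 36
Terminal payoffs (K − S): max(-76, 0) = 0, max(36, 0) = 36, max(84, 0) = 84
Node u (S = 140): V_u = e^(−0.12)·[0.6594·0.0000 + 0.3406·36.0000] = 10.8760
Node d (S = 60): V_d = e^(−0.12)·[0.6594·36.0000 + 0.3406·84.0000] = 46.4305
Node 0 (S = 100): V_0 = e^(−0.12)·[0.6594·10.8760 + 0.3406·46.4305] = 20.3875

€20.39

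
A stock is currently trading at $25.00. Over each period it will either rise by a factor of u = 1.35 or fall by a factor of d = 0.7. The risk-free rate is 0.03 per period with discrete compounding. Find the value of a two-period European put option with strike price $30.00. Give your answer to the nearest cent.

Risk-neutral probability p = (1 + 0.03 − 0.7)/(1.35 − 0.7) = 0.3300/0.6500 = 0.5077
Terminal stock prices: S_uu = 45.56, S_ud = 23.62, S_dd = 12.25
Terminal payoffs (K − S): max(-15.56, 0) = 0, max(6.375, 0) = 6.375, max(17.75, 0) = 17.75
Node u (S = 33.75): V_u = 1/1.03·[0.5077·0.0000 + 0.4923·6.3750] = 3.0471
Node d (S = 17.5): V_d = 1/1.03·[0.5077·6.3750 + 0.4923·17.7500] = 11.6262
Node 0 (S = 25): V_0 = 1/1.03·[0.5077·3.0471 + 0.4923·11.6262] = 7.0589

$7.06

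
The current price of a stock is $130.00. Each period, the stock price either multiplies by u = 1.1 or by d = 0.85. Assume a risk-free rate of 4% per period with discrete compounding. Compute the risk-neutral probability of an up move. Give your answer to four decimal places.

p = 0.7600

Risk-neutral probability p = (1 + 0.04 − 0.85)/(1.1 − 0.85) = 0.1900/0.2500 = 0.7600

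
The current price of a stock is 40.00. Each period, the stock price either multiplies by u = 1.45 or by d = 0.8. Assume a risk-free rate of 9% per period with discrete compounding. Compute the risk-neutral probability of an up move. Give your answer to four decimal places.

Risk-neutral probability p = (1 + 0.09 − 0.8)/(1.45 − 0.8) = 0.2900/0.6500 = 0.4462

p = 0.4462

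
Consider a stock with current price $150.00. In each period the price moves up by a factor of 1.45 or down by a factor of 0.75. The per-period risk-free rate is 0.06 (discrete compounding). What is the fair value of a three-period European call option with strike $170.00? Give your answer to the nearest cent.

Risk-neutral probability p = (1 + 0.06 − 0.75)/(1.45 − 0.75) = 0.3100/0.7000 = 0.4429
Terminal stock prices: S_uuu = 457.3, S_uud = 236.5, S_udd = 122.3, S_ddd = 63.28
Terminal payoffs (S − K): max(287.3, 0) = 287.3, max(66.53, 0) = 66.53, max(-47.66, 0) = 0, max(-106.7, 0) = 0
Node uu (S = 315.4): V_uu = 1/1.06·[0.4429·287.2937 + 0.5571·66.5312] = 154.9976
Node ud (S = 163.1): V_ud = 1/1.06·[0.4429·66.5312 + 0.5571·0.0000] = 27.7961
Node dd (S = 84.38): V_dd = 1/1.06·[0.4429·0.0000 + 0.5571·0.0000] = 0.0000
Node u (S = 217.5): V_u = 1/1.06·[0.4429·154.9976 + 0.5571·27.7961] = 79.3662
Node d (S = 112.5): V_d = 1/1.06·[0.4429·27.7961 + 0.5571·0.0000] = 11.6129
Node 0 (S = 150): V_0 = 1/1.06·[0.4429·79.3662 + 0.5571·11.6129] = 39.2622

$39.26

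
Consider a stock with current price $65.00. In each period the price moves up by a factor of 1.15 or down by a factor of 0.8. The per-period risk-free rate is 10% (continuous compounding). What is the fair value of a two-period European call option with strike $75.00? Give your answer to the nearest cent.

Risk-neutral probability p = (e^0.1 − 0.8)/(1.15 − 0.8) = 0.3052/0.3500 = 0.8719
Terminal stock prices: S_uu = 85.96, S_ud = 59.8, S_dd = 41.6
Terminal payoffs (S − K): max(10.96, 0) = 10.96, max(-15.2, 0) = 0, max(-33.4, 0) = 0
Node u (S = 74.75): V_u = e^(−0.1)·[0.8719·10.9625 + 0.1281·0.0000] = 8.6488
Node d (S = 52): V_d = e^(−0.1)·[0.8719·0.0000 + 0.1281·0.0000] = 0.0000
Node 0 (S = 65): V_0 = e^(−0.1)·[0.8719·8.6488 + 0.1281·0.0000] = 6.8234

$6.82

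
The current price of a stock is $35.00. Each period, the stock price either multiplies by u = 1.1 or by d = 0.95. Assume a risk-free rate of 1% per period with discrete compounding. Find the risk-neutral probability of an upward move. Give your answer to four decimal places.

p = 0.4000

Risk-neutral probability p = (1 + 0.01 − 0.95)/(1.1 − 0.95) = 0.0600/0.1500 = 0.4000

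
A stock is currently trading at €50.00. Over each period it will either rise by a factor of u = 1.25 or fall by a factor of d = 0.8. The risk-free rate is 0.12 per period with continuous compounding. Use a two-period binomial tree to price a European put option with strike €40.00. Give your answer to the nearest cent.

Risk-neutral probability p = (e^0.12 − 0.8)/(1.25 − 0.8) = 0.3275/0.4500 = 0.7278
Terminal stock prices: S_uu = 78.12, S_ud = 50, S_dd = 32
Terminal payoffs (K − S): max(-38.12, 0) = 0, max(-10, 0) = 0, max(8, 0) = 8
Node u (S = 62.5): V_u = e^(−0.12)·[0.7278·0.0000 + 0.2722·0.0000] = 0.0000
Node d (S = 40): V_d = e^(−0.12)·[0.7278·0.0000 + 0.2722·8.0000] = 1.9316
Node 0 (S = 50): V_0 = e^(−0.12)·[0.7278·0.0000 + 0.2722·1.9316] = 0.4664

€0.47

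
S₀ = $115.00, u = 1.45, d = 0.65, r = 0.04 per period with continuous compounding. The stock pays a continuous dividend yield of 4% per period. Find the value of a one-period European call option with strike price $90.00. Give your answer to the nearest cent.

Per-period risk-free factor R = e^0.04 = 1.0408; dividend-adjusted growth = e^(0.04−0.04) = 1.0000.
Risk-neutral probability p = (1.0000 − 0.65)/(1.45 − 0.65) = 0.3500/0.8000 = 0.4375
Terminal stock prices: S_u = 166.8, S_d = 74.75
Terminal payoffs (S − K): max(76.75, 0) = 76.75, max(-15.25, 0) = 0
Node 0 (S = 115): V_0 = e^(−0.04)·[0.4375·76.7500 + 0.5625·0.0000] = 32.2615

$32.26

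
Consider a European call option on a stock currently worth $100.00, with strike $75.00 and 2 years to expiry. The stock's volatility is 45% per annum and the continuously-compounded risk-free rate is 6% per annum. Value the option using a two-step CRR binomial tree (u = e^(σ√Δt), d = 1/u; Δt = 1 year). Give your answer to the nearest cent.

CRR parameters: u = e^(σ√Δt) = e^(0.45·√1) = 1.5683, d = 1/u = 0.6376
Per-period rate: rΔt = 0.06·1 = 0.06, so R = e^0.06 = 1.0618
Risk-neutral probability p = (e^0.06 − 0.6376)/(1.5683 − 0.6376) = 0.4242/0.9307 = 0.4558
Terminal stock prices: S_uu = 246, S_ud = 100, S_dd = 40.66
Terminal payoffs (S − K): max(171, 0) = 171, max(25, 0) = 25, max(-34.34, 0) = 0
Node u (S = 156.8): V_u = e^(−0.06)·[0.4558·170.9603 + 0.5442·25.0000] = 86.1989
Node d (S = 63.76): V_d = e^(−0.06)·[0.4558·25.0000 + 0.5442·0.0000] = 10.7315
Node 0 (S = 100): V_0 = e^(−0.06)·[0.4558·86.1989 + 0.5442·10.7315] = 42.5016

$42.50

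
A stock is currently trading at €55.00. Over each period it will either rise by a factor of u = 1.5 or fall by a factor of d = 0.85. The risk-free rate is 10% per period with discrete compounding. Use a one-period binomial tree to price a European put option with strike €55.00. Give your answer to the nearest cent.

€4.62

Risk-neutral probability p = (1 + 0.1 − 0.85)/(1.5 − 0.85) = 0.2500/0.6500 = 0.3846
Terminal stock prices: S_u = 82.5, S_d = 46.75
Terminal payoffs (K − S): max(-27.5, 0) = 0, max(8.25, 0) = 8.25
Node 0 (S = 55): V_0 = 1/1.1·[0.3846·0.0000 + 0.6154·8.2500] = 4.6154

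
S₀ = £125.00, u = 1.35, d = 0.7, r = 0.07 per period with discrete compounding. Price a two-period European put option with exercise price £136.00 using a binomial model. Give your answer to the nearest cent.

Risk-neutral probability p = (1 + 0.07 − 0.7)/(1.35 − 0.7) = 0.3700/0.6500 = 0.5692
Terminal stock prices: S_uu = 227.8, S_ud = 118.1, S_dd = 61.25
Terminal payoffs (K − S): max(-91.81, 0) = 0, max(17.88, 0) = 17.88, max(74.75, 0) = 74.75
Node u (S = 168.8): V_u = 1/1.07·[0.5692·0.0000 + 0.4308·17.8750] = 7.1963
Node d (S = 87.5): V_d = 1/1.07·[0.5692·17.8750 + 0.4308·74.7500] = 39.6028
Node 0 (S = 125): V_0 = 1/1.07·[0.5692·7.1963 + 0.4308·39.6028] = 19.7720

£19.77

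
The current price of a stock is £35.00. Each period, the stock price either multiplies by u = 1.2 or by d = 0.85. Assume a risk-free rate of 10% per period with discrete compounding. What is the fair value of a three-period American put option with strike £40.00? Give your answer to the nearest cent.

£5.00

Risk-neutral probability p = (1 + 0.1 − 0.85)/(1.2 − 0.85) = 0.2500/0.3500 = 0.7143
Terminal stock prices: S_uuu = 60.48, S_uud = 42.84, S_udd = 30.34, S_ddd = 21.49
Terminal payoffs (K − S): max(-20.48, 0) = 0, max(-2.84, 0) = 0, max(9.655, 0) = 9.655, max(18.51, 0) = 18.51
Node uu (S = 50.4): continuation = 1/1.1·[0.7143·0.0000 + 0.2857·0.0000] = 0.0000; exercise value = 0.0000 ≤ continuation, so V_uu = 0.0000
Node ud (S = 35.7): continuation = 1/1.1·[0.7143·0.0000 + 0.2857·9.6550] = 2.5078; exercise value = 4.3000 > continuation, so V_ud = 4.3000 (exercise)
Node dd (S = 25.29): continuation = 1/1.1·[0.7143·9.6550 + 0.2857·18.5056] = 11.0761; exercise value = 14.7125 > continuation, so V_dd = 14.7125 (exercise)
Node u (S = 42): continuation = 1/1.1·[0.7143·0.0000 + 0.2857·4.3000] = 1.1169; exercise value = 0.0000 ≤ continuation, so V_u = 1.1169
Node d (S = 29.75): continuation = 1/1.1·[0.7143·4.3000 + 0.2857·14.7125] = 6.6136; exercise value = 10.2500 > continuation, so V_d = 10.2500 (exercise)
Node 0 (S = 35): continuation = 1/1.1·[0.7143·1.1169 + 0.2857·10.2500] = 3.3876; exercise value = 5.0000 > continuation, so V_0 = 5.0000 (exercise)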